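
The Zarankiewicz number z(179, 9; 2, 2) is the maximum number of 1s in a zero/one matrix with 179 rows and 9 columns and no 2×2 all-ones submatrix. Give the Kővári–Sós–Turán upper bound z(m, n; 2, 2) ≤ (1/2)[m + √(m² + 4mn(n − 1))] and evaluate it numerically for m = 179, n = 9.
z(179, 9; 2, 2) ≤ (1/2)[179 + √(179² + 4·179·9·8)] = (1/2)[179 + √83593] = 234.0623

Kővári–Sós–Turán: let r_1, ..., r_179 be the row sums and z = Σ r_i the total number of 1s. Each pair of columns can share at most one row with both entries 1 (else a 2×2 all-ones block appears), so Σ_i C(r_i, 2) ≤ C(9, 2) = 36. By convexity Σ_i C(r_i, 2) ≥ 179·C(z/179, 2) = z(z − 179)/(2·179), giving z² − 179z − 179·9·8 ≤ 0 and hence z ≤ (1/2)[179 + √(32041 + 4·12888)] = (1/2)[179 + √83593] ≈ (1/2)(179 + 289.1245) = 234.0623.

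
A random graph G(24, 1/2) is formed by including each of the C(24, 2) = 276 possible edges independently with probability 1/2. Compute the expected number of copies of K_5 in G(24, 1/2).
E[# K_5] = C(24, 5) · (1/2)^C(5, 2) = 42504 / 2^10 = 5313/128 = 41.5078125

For each 5-subset S of vertices (there are C(24, 5) = 42504 such S), let X_S = 1 if S induces a K_5 (all C(5, 2) = 10 edges present). Then P(X_S = 1) = (1/2)^10 = 1/1024. By linearity of expectation, E[# K_5] = C(24, 5) · (1/2)^10 = 42504 / 1024 = 5313/128 = 41.5078125.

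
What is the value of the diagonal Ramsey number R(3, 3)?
R(3, 3) = 6

Lower bound: the 5-cycle C_5 (with the remaining edges as the complement) gives a 2-colouring of K_5 with no monochromatic triangle, so R(3, 3) > 5.
Upper bound: in K_6, any vertex has 5 incident edges, so by pigeonhole ≥3 are the same colour (say red). If any pair of those red neighbours has a red edge between them, we get a red triangle; otherwise the three neighbours span a blue triangle. So every 2-colouring of K_6 has a monochromatic triangle.
Hence R(3, 3) = 6.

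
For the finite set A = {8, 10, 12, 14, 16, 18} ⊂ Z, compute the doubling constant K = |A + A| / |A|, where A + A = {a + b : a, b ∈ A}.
K = |A + A| / |A| = 11/6

Enumerate A + A = {a + b : a, b ∈ A}. With |A| = 6, there are |A|^2 = 36 ordered sum pairs; collecting distinct values, A + A = {16, 18, 20, 22, 24, 26, 28, 30, 32, 34, 36}, so |A + A| = 11. Thus K = 11/6. Here |A + A| = 2|A| − 1 = 11, the minimum possible — so K = 11/6 is minimal, which holds iff A is an arithmetic progression.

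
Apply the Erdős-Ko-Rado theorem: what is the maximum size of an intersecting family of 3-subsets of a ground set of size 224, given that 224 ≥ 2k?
max |F| = C(223, 2) = 24753

The Erdős-Ko-Rado theorem states: for n ≥ 2k, an intersecting family of k-subsets of an n-element set has size at most C(n − 1, k − 1), with equality for 'star' families {A ⊆ [n] : |A| = k, i ∈ A} (fix an element i). For n = 224, k = 3: C(223, 2) = 24753.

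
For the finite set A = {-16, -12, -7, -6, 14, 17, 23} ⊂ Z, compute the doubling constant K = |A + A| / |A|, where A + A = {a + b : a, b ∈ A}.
K = |A + A| / |A| = 26/7

Enumerate A + A = {a + b : a, b ∈ A}. With |A| = 7, there are |A|^2 = 49 ordered sum pairs; collecting distinct values, A + A = {-32, -28, -24, -23, -22, -19, -18, -14, -13, -12, -2, 1, 2, 5, 7, 8, 10, 11, 16, 17, 28, 31, 34, 37, 40, 46}, so |A + A| = 26. Thus K = 26/7. For comparison, the minimum possible |A + A| over all 7-element sets is 2·7 − 1 = 13 (so min K = 13/7), attained only by arithmetic progressions.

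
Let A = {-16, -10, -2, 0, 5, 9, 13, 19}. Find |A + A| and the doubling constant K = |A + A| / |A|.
K = |A + A| / |A| = 32/8 = 4

Enumerate A + A = {a + b : a, b ∈ A}. With |A| = 8, there are |A|^2 = 64 ordered sum pairs; collecting distinct values, A + A = {-32, -26, -20, -18, -16, -12, -11, -10, -7, -5, -4, -3, -2, -1, 0, 3, 5, 7, 9, 10, 11, 13, 14, 17, 18, 19, 22, 24, 26, 28, 32, 38}, so |A + A| = 32. Thus K = 32/8 = 4. For comparison, the minimum possible |A + A| over all 8-element sets is 2·8 − 1 = 15 (so min K = 15/8), attained only by arithmetic progressions.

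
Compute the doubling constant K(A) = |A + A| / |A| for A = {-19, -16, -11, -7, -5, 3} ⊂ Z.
K = |A + A| / |A| = 20/6 = 10/3

Enumerate A + A = {a + b : a, b ∈ A}. With |A| = 6, there are |A|^2 = 36 ordered sum pairs; collecting distinct values, A + A = {-38, -35, -32, -30, -27, -26, -24, -23, -22, -21, -18, -16, -14, -13, -12, -10, -8, -4, -2, 6}, so |A + A| = 20. Thus K = 20/6 = 10/3. For comparison, the minimum possible |A + A| over all 6-element sets is 2·6 − 1 = 11 (so min K = 11/6), attained only by arithmetic progressions.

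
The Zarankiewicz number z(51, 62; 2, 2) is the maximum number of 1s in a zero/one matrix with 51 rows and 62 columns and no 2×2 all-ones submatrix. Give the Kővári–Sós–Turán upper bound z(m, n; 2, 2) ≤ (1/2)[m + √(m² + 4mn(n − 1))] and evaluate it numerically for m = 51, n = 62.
z(51, 62; 2, 2) ≤ (1/2)[51 + √(51² + 4·51·62·61)] = (1/2)[51 + √774129] = 465.423

Kővári–Sós–Turán: let r_1, ..., r_51 be the row sums and z = Σ r_i the total number of 1s. Each pair of columns can share at most one row with both entries 1 (else a 2×2 all-ones block appears), so Σ_i C(r_i, 2) ≤ C(62, 2) = 1891. By convexity Σ_i C(r_i, 2) ≥ 51·C(z/51, 2) = z(z − 51)/(2·51), giving z² − 51z − 51·62·61 ≤ 0 and hence z ≤ (1/2)[51 + √(2601 + 4·192882)] = (1/2)[51 + √774129] ≈ (1/2)(51 + 879.846) = 465.423.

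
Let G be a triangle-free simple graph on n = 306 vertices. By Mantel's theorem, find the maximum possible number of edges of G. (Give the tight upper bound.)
ex(306, K_3) = ⌊306^2/4⌋ = 23409

Mantel (1907): a triangle-free graph on n vertices has at most ⌊n^2/4⌋ edges, with equality for the complete bipartite graph K_{⌊n/2⌋, ⌈n/2⌉}. For n = 306: ⌊306^2/4⌋ = ⌊93636/4⌋ = 23409. The extremal graph is K_{153, 153}, which has 153·153 = 23409 edges.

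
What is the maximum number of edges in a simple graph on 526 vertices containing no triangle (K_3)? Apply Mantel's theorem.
ex(526, K_3) = ⌊526^2/4⌋ = 69169

Mantel (1907): a triangle-free graph on n vertices has at most ⌊n^2/4⌋ edges, with equality for the complete bipartite graph K_{⌊n/2⌋, ⌈n/2⌉}. For n = 526: ⌊526^2/4⌋ = ⌊276676/4⌋ = 69169. The extremal graph is K_{263, 263}, which has 263·263 = 69169 edges.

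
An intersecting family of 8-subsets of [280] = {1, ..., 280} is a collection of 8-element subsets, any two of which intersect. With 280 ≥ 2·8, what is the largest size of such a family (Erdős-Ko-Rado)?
max |F| = C(279, 7) = 24202109279205

Erdős-Ko-Rado (1961): when n ≥ 2k, max |F| = C(n−1, k−1). The bound is attained by the star {A : i ∈ A} for any fixed i ∈ [n]. Here C(280−1, 8−1) = C(279, 7) = 24202109279205.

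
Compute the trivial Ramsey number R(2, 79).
R(2, 79) = 79

R(2, k) = k for all k ≥ 2: in a 2-colouring of K_k, either some edge is red (a red K_2) or all edges are blue (a blue K_k). And K_{78} coloured all-blue has no blue K_79, so R(2, 79) > 78. Hence R(2, 79) = 79.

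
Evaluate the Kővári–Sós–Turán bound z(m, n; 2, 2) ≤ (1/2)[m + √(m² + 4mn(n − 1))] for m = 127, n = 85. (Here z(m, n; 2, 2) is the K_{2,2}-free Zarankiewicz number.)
z(127, 85; 2, 2) ≤ (1/2)[127 + √(127² + 4·127·85·84)] = (1/2)[127 + √3643249] = 1017.8648

Kővári–Sós–Turán: let r_1, ..., r_127 be the row sums and z = Σ r_i the total number of 1s. Each pair of columns can share at most one row with both entries 1 (else a 2×2 all-ones block appears), so Σ_i C(r_i, 2) ≤ C(85, 2) = 3570. By convexity Σ_i C(r_i, 2) ≥ 127·C(z/127, 2) = z(z − 127)/(2·127), giving z² − 127z − 127·85·84 ≤ 0 and hence z ≤ (1/2)[127 + √(16129 + 4·906780)] = (1/2)[127 + √3643249] ≈ (1/2)(127 + 1908.7297) = 1017.8648.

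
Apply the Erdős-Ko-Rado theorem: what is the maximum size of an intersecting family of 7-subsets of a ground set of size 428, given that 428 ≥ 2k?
max |F| = C(427, 6) = 8126669213670

Erdős-Ko-Rado (1961): when n ≥ 2k, max |F| = C(n−1, k−1). The bound is attained by the star {A : i ∈ A} for any fixed i ∈ [n]. Here C(428−1, 7−1) = C(427, 6) = 8126669213670.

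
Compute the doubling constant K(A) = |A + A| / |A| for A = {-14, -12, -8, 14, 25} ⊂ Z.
K = |A + A| / |A| = 15/5 = 3

Enumerate A + A = {a + b : a, b ∈ A}. With |A| = 5, there are |A|^2 = 25 ordered sum pairs; collecting distinct values, A + A = {-28, -26, -24, -22, -20, -16, 0, 2, 6, 11, 13, 17, 28, 39, 50}, so |A + A| = 15. Thus K = 15/5 = 3. For comparison, the minimum possible |A + A| over all 5-element sets is 2·5 − 1 = 9 (so min K = 9/5), attained only by arithmetic progressions.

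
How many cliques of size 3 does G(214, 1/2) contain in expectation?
E[# K_3] = C(214, 3) · (1/2)^C(3, 2) = 1610564 / 2^3 = 402641/2 = 201320.5

For each 3-subset S of vertices (there are C(214, 3) = 1610564 such S), let X_S = 1 if S induces a K_3 (all C(3, 2) = 3 edges present). Then P(X_S = 1) = (1/2)^3 = 1/8. By linearity of expectation, E[# K_3] = C(214, 3) · (1/2)^3 = 1610564 / 8 = 402641/2 = 201320.5.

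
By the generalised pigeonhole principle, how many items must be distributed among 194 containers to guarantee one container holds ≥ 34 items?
n = (34 − 1)·194 + 1 = 6403

By the generalised pigeonhole principle, to guarantee some box contains ≥ r objects we need more than (r − 1) · k objects total. Threshold: n = (r − 1) · k + 1. With r = 34 and k = 194: n = 33 · 194 + 1 = 6402 + 1 = 6403. For n = 6402 = 33 · 194, we can put exactly 33 objects in every box, avoiding 34 in any single one — so 6403 is tight.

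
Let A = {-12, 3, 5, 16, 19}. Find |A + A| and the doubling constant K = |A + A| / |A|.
K = |A + A| / |A| = 15/5 = 3

Enumerate A + A = {a + b : a, b ∈ A}. With |A| = 5, there are |A|^2 = 25 ordered sum pairs; collecting distinct values, A + A = {-24, -9, -7, 4, 6, 7, 8, 10, 19, 21, 22, 24, 32, 35, 38}, so |A + A| = 15. Thus K = 15/5 = 3. For comparison, the minimum possible |A + A| over all 5-element sets is 2·5 − 1 = 9 (so min K = 9/5), attained only by arithmetic progressions.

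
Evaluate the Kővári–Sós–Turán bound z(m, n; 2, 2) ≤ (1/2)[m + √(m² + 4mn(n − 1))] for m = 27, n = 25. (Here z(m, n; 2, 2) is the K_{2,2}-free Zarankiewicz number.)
z(27, 25; 2, 2) ≤ (1/2)[27 + √(27² + 4·27·25·24)] = (1/2)[27 + √65529] = 141.4932

Kővári–Sós–Turán: let r_1, ..., r_27 be the row sums and z = Σ r_i the total number of 1s. Each pair of columns can share at most one row with both entries 1 (else a 2×2 all-ones block appears), so Σ_i C(r_i, 2) ≤ C(25, 2) = 300. By convexity Σ_i C(r_i, 2) ≥ 27·C(z/27, 2) = z(z − 27)/(2·27), giving z² − 27z − 27·25·24 ≤ 0 and hence z ≤ (1/2)[27 + √(729 + 4·16200)] = (1/2)[27 + √65529] ≈ (1/2)(27 + 255.9863) = 141.4932.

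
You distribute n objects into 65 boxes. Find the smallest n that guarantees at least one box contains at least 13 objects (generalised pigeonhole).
n = (13 − 1)·65 + 1 = 781

By the generalised pigeonhole principle, to guarantee some box contains ≥ r objects we need more than (r − 1) · k objects total. Threshold: n = (r − 1) · k + 1. With r = 13 and k = 65: n = 12 · 65 + 1 = 780 + 1 = 781. For n = 780 = 12 · 65, we can put exactly 12 objects in every box, avoiding 13 in any single one — so 781 is tight.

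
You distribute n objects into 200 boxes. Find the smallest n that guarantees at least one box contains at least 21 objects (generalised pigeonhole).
n = (21 − 1)·200 + 1 = 4001

By the generalised pigeonhole principle, to guarantee some box contains ≥ r objects we need more than (r − 1) · k objects total. Threshold: n = (r − 1) · k + 1. With r = 21 and k = 200: n = 20 · 200 + 1 = 4000 + 1 = 4001. For n = 4000 = 20 · 200, we can put exactly 20 objects in every box, avoiding 21 in any single one — so 4001 is tight.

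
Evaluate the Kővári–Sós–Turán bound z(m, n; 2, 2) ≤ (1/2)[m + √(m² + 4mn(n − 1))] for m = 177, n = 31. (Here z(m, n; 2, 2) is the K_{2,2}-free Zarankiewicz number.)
z(177, 31; 2, 2) ≤ (1/2)[177 + √(177² + 4·177·31·30)] = (1/2)[177 + √689769] = 503.7617

Kővári–Sós–Turán: let r_1, ..., r_177 be the row sums and z = Σ r_i the total number of 1s. Each pair of columns can share at most one row with both entries 1 (else a 2×2 all-ones block appears), so Σ_i C(r_i, 2) ≤ C(31, 2) = 465. By convexity Σ_i C(r_i, 2) ≥ 177·C(z/177, 2) = z(z − 177)/(2·177), giving z² − 177z − 177·31·30 ≤ 0 and hence z ≤ (1/2)[177 + √(31329 + 4·164610)] = (1/2)[177 + √689769] ≈ (1/2)(177 + 830.5233) = 503.7617.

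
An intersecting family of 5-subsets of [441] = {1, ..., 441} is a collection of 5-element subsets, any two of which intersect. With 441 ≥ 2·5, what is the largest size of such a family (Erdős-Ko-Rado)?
max |F| = C(440, 4) = 1540499290

Erdős-Ko-Rado (1961): when n ≥ 2k, max |F| = C(n−1, k−1). The bound is attained by the star {A : i ∈ A} for any fixed i ∈ [n]. Here C(441−1, 5−1) = C(440, 4) = 1540499290.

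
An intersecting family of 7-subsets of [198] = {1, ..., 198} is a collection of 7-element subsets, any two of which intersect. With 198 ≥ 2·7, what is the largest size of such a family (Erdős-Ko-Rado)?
max |F| = C(197, 6) = 75176946208

Erdős-Ko-Rado (1961): when n ≥ 2k, max |F| = C(n−1, k−1). The bound is attained by the star {A : i ∈ A} for any fixed i ∈ [n]. Here C(198−1, 7−1) = C(197, 6) = 75176946208.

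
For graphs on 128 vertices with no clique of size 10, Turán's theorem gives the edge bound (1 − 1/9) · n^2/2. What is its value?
Turán density bound = (8/9) · 128^2/2 = 65536/9 ≈ 7281.7778

Turán's theorem: ex(n, K_{r+1}) is achieved by the complete r-partite Turán graph T(n, r) with parts as balanced as possible, and is at most (1 − 1/r) · n^2/2. For r = 9, n = 128: the density bound is (8/9) · 16384/2 = 65536/9 ≈ 7281.7778. The integer-valued extremum is e(T(128, 9)) = 7281, which is strictly less than the density bound 65536/9 since 9 ∤ 128 (the parts of T(128, 9) cannot all be equal).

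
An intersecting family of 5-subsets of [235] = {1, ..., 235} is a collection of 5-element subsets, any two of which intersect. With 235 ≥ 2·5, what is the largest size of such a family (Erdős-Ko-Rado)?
max |F| = C(234, 4) = 121747626

Erdős-Ko-Rado (1961): when n ≥ 2k, max |F| = C(n−1, k−1). The bound is attained by the star {A : i ∈ A} for any fixed i ∈ [n]. Here C(235−1, 5−1) = C(234, 4) = 121747626.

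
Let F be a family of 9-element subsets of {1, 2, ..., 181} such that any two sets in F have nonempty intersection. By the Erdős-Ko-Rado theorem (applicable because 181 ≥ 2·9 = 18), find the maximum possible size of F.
max |F| = C(180, 8) = 23342337775350

Erdős-Ko-Rado (1961): when n ≥ 2k, max |F| = C(n−1, k−1). The bound is attained by the star {A : i ∈ A} for any fixed i ∈ [n]. Here C(181−1, 9−1) = C(180, 8) = 23342337775350.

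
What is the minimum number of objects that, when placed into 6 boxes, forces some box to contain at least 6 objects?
n = (6 − 1)·6 + 1 = 31

By the generalised pigeonhole principle, to guarantee some box contains ≥ r objects we need more than (r − 1) · k objects total. Threshold: n = (r − 1) · k + 1. With r = 6 and k = 6: n = 5 · 6 + 1 = 30 + 1 = 31. For n = 30 = 5 · 6, we can put exactly 5 objects in every box, avoiding 6 in any single one — so 31 is tight.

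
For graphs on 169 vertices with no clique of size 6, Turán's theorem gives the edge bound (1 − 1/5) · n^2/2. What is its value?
Turán density bound = (4/5) · 169^2/2 = 57122/5 ≈ 11424.4

Turán's theorem: ex(n, K_{r+1}) is achieved by the complete r-partite Turán graph T(n, r) with parts as balanced as possible, and is at most (1 − 1/r) · n^2/2. For r = 5, n = 169: the density bound is (4/5) · 28561/2 = 57122/5 ≈ 11424.4. The integer-valued extremum is e(T(169, 5)) = 11424, which is strictly less than the density bound 57122/5 since 5 ∤ 169 (the parts of T(169, 5) cannot all be equal).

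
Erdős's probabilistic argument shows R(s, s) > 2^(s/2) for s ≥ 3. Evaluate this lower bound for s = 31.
2^(31/2) = 46340.95; so R(31, 31) > 46340.95

Colour each edge of K_n uniformly at random with red/blue. The expected number of monochromatic K_31 is C(n, 31) · 2 · 2^(−C(31,2)). If C(n, 31) · 2^(1 − C(31,2)) < 1, then with positive probability no monochromatic K_31 exists, so R(31, 31) > n. The standard estimate C(n, 31) ≤ n^31/31! shows this inequality holds whenever n ≤ 2^(31/2) (since 31! · 2^(C(31,2) − 1) > 2^(31^2/2) ≥ n^31). Hence R(31, 31) > 2^(31/2) = 46340.95.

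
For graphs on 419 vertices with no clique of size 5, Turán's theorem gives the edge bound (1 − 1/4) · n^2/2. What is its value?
Turán density bound = (3/4) · 419^2/2 = 526683/8 ≈ 65835.375

Turán's theorem: ex(n, K_{r+1}) is achieved by the complete r-partite Turán graph T(n, r) with parts as balanced as possible, and is at most (1 − 1/r) · n^2/2. For r = 4, n = 419: the density bound is (3/4) · 175561/2 = 526683/8 ≈ 65835.375. The integer-valued extremum is e(T(419, 4)) = 65835, which is strictly less than the density bound 526683/8 since 4 ∤ 419 (the parts of T(419, 4) cannot all be equal).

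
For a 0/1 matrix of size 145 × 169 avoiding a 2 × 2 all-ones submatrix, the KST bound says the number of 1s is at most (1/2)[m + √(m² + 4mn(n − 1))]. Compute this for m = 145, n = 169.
z(145, 169; 2, 2) ≤ (1/2)[145 + √(145² + 4·145·169·168)] = (1/2)[145 + √16488385] = 2102.7946

Kővári–Sós–Turán: let r_1, ..., r_145 be the row sums and z = Σ r_i the total number of 1s. Each pair of columns can share at most one row with both entries 1 (else a 2×2 all-ones block appears), so Σ_i C(r_i, 2) ≤ C(169, 2) = 14196. By convexity Σ_i C(r_i, 2) ≥ 145·C(z/145, 2) = z(z − 145)/(2·145), giving z² − 145z − 145·169·168 ≤ 0 and hence z ≤ (1/2)[145 + √(21025 + 4·4116840)] = (1/2)[145 + √16488385] ≈ (1/2)(145 + 4060.5892) = 2102.7946.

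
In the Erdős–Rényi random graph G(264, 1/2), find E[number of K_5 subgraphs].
E[# K_5] = C(264, 5) · (1/2)^C(5, 2) = 10287114552 / 2^10 = 1285889319/128 = 10046010.3046875

For each 5-subset S of vertices (there are C(264, 5) = 10287114552 such S), let X_S = 1 if S induces a K_5 (all C(5, 2) = 10 edges present). Then P(X_S = 1) = (1/2)^10 = 1/1024. By linearity of expectation, E[# K_5] = C(264, 5) · (1/2)^10 = 10287114552 / 1024 = 1285889319/128 = 10046010.3046875.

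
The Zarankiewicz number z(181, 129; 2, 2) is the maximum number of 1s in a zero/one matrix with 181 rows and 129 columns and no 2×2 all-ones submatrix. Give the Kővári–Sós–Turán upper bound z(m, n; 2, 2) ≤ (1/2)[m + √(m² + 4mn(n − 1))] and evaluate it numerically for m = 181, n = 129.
z(181, 129; 2, 2) ≤ (1/2)[181 + √(181² + 4·181·129·128)] = (1/2)[181 + √11987449] = 1821.6448

Kővári–Sós–Turán: let r_1, ..., r_181 be the row sums and z = Σ r_i the total number of 1s. Each pair of columns can share at most one row with both entries 1 (else a 2×2 all-ones block appears), so Σ_i C(r_i, 2) ≤ C(129, 2) = 8256. By convexity Σ_i C(r_i, 2) ≥ 181·C(z/181, 2) = z(z − 181)/(2·181), giving z² − 181z − 181·129·128 ≤ 0 and hence z ≤ (1/2)[181 + √(32761 + 4·2988672)] = (1/2)[181 + √11987449] ≈ (1/2)(181 + 3462.2896) = 1821.6448.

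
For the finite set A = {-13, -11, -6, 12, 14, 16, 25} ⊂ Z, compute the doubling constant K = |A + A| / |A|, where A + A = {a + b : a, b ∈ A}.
K = |A + A| / |A| = 25/7

Enumerate A + A = {a + b : a, b ∈ A}. With |A| = 7, there are |A|^2 = 49 ordered sum pairs; collecting distinct values, A + A = {-26, -24, -22, -19, -17, -12, -1, 1, 3, 5, 6, 8, 10, 12, 14, 19, 24, 26, 28, 30, 32, 37, 39, 41, 50}, so |A + A| = 25. Thus K = 25/7. For comparison, the minimum possible |A + A| over all 7-element sets is 2·7 − 1 = 13 (so min K = 13/7), attained only by arithmetic progressions.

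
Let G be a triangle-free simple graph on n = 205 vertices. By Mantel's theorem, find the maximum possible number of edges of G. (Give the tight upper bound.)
ex(205, K_3) = ⌊205^2/4⌋ = 10506

Mantel (1907): a triangle-free graph on n vertices has at most ⌊n^2/4⌋ edges, with equality for the complete bipartite graph K_{⌊n/2⌋, ⌈n/2⌉}. For n = 205: ⌊205^2/4⌋ = ⌊42025/4⌋ = 10506. The extremal graph is K_{102, 103}, which has 102·103 = 10506 edges.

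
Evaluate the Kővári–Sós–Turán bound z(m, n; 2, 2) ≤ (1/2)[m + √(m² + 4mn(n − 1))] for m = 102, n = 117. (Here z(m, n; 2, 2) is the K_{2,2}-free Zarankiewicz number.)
z(102, 117; 2, 2) ≤ (1/2)[102 + √(102² + 4·102·117·116)] = (1/2)[102 + √5547780] = 1228.6863

Kővári–Sós–Turán: let r_1, ..., r_102 be the row sums and z = Σ r_i the total number of 1s. Each pair of columns can share at most one row with both entries 1 (else a 2×2 all-ones block appears), so Σ_i C(r_i, 2) ≤ C(117, 2) = 6786. By convexity Σ_i C(r_i, 2) ≥ 102·C(z/102, 2) = z(z − 102)/(2·102), giving z² − 102z − 102·117·116 ≤ 0 and hence z ≤ (1/2)[102 + √(10404 + 4·1384344)] = (1/2)[102 + √5547780] ≈ (1/2)(102 + 2355.3726) = 1228.6863.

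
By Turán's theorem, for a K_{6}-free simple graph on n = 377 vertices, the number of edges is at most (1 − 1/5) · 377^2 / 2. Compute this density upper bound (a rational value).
Turán density bound = (4/5) · 377^2/2 = 284258/5 ≈ 56851.6

Turán's theorem: ex(n, K_{r+1}) is achieved by the complete r-partite Turán graph T(n, r) with parts as balanced as possible, and is at most (1 − 1/r) · n^2/2. For r = 5, n = 377: the density bound is (4/5) · 142129/2 = 284258/5 ≈ 56851.6. The integer-valued extremum is e(T(377, 5)) = 56851, which is strictly less than the density bound 284258/5 since 5 ∤ 377 (the parts of T(377, 5) cannot all be equal).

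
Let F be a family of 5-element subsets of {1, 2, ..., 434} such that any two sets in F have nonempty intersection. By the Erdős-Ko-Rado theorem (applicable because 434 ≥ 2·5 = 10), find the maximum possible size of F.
max |F| = C(433, 4) = 1444462020

The Erdős-Ko-Rado theorem states: for n ≥ 2k, an intersecting family of k-subsets of an n-element set has size at most C(n − 1, k − 1), with equality for 'star' families {A ⊆ [n] : |A| = k, i ∈ A} (fix an element i). For n = 434, k = 5: C(433, 4) = 1444462020.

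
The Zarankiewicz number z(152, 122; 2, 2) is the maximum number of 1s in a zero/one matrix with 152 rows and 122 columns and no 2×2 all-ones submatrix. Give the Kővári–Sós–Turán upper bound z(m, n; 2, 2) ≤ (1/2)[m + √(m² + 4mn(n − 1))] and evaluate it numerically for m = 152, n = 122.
z(152, 122; 2, 2) ≤ (1/2)[152 + √(152² + 4·152·122·121)] = (1/2)[152 + √8998400] = 1575.8667

Kővári–Sós–Turán: let r_1, ..., r_152 be the row sums and z = Σ r_i the total number of 1s. Each pair of columns can share at most one row with both entries 1 (else a 2×2 all-ones block appears), so Σ_i C(r_i, 2) ≤ C(122, 2) = 7381. By convexity Σ_i C(r_i, 2) ≥ 152·C(z/152, 2) = z(z − 152)/(2·152), giving z² − 152z − 152·122·121 ≤ 0 and hence z ≤ (1/2)[152 + √(23104 + 4·2243824)] = (1/2)[152 + √8998400] ≈ (1/2)(152 + 2999.7333) = 1575.8667.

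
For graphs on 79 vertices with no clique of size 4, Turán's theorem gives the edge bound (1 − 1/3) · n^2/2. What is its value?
Turán density bound = (2/3) · 79^2/2 = 6241/3 ≈ 2080.3333

Turán's theorem: ex(n, K_{r+1}) is achieved by the complete r-partite Turán graph T(n, r) with parts as balanced as possible, and is at most (1 − 1/r) · n^2/2. For r = 3, n = 79: the density bound is (2/3) · 6241/2 = 6241/3 ≈ 2080.3333. The integer-valued extremum is e(T(79, 3)) = 2080, which is strictly less than the density bound 6241/3 since 3 ∤ 79 (the parts of T(79, 3) cannot all be equal).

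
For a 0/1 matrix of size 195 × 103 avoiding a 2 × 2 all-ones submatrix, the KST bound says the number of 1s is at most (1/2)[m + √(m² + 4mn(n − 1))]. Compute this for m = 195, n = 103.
z(195, 103; 2, 2) ≤ (1/2)[195 + √(195² + 4·195·103·102)] = (1/2)[195 + √8232705] = 1532.1345

Kővári–Sós–Turán: let r_1, ..., r_195 be the row sums and z = Σ r_i the total number of 1s. Each pair of columns can share at most one row with both entries 1 (else a 2×2 all-ones block appears), so Σ_i C(r_i, 2) ≤ C(103, 2) = 5253. By convexity Σ_i C(r_i, 2) ≥ 195·C(z/195, 2) = z(z − 195)/(2·195), giving z² − 195z − 195·103·102 ≤ 0 and hence z ≤ (1/2)[195 + √(38025 + 4·2048670)] = (1/2)[195 + √8232705] ≈ (1/2)(195 + 2869.2691) = 1532.1345.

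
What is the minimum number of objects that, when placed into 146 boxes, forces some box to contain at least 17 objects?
n = (17 − 1)·146 + 1 = 2337

By the generalised pigeonhole principle, to guarantee some box contains ≥ r objects we need more than (r − 1) · k objects total. Threshold: n = (r − 1) · k + 1. With r = 17 and k = 146: n = 16 · 146 + 1 = 2336 + 1 = 2337. For n = 2336 = 16 · 146, we can put exactly 16 objects in every box, avoiding 17 in any single one — so 2337 is tight.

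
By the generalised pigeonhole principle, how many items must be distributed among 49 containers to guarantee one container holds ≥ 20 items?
n = (20 − 1)·49 + 1 = 932

By the generalised pigeonhole principle, to guarantee some box contains ≥ r objects we need more than (r − 1) · k objects total. Threshold: n = (r − 1) · k + 1. With r = 20 and k = 49: n = 19 · 49 + 1 = 931 + 1 = 932. For n = 931 = 19 · 49, we can put exactly 19 objects in every box, avoiding 20 in any single one — so 932 is tight.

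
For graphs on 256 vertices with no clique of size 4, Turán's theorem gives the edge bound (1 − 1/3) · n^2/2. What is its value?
Turán density bound = (2/3) · 256^2/2 = 65536/3 ≈ 21845.3333

Turán's theorem: ex(n, K_{r+1}) is achieved by the complete r-partite Turán graph T(n, r) with parts as balanced as possible, and is at most (1 − 1/r) · n^2/2. For r = 3, n = 256: the density bound is (2/3) · 65536/2 = 65536/3 ≈ 21845.3333. The integer-valued extremum is e(T(256, 3)) = 21845, which is strictly less than the density bound 65536/3 since 3 ∤ 256 (the parts of T(256, 3) cannot all be equal).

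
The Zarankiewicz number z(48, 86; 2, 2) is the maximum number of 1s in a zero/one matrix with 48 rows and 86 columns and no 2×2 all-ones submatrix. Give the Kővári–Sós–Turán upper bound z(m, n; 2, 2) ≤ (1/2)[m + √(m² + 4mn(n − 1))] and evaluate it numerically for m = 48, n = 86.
z(48, 86; 2, 2) ≤ (1/2)[48 + √(48² + 4·48·86·85)] = (1/2)[48 + √1405824] = 616.8372

Kővári–Sós–Turán: let r_1, ..., r_48 be the row sums and z = Σ r_i the total number of 1s. Each pair of columns can share at most one row with both entries 1 (else a 2×2 all-ones block appears), so Σ_i C(r_i, 2) ≤ C(86, 2) = 3655. By convexity Σ_i C(r_i, 2) ≥ 48·C(z/48, 2) = z(z − 48)/(2·48), giving z² − 48z − 48·86·85 ≤ 0 and hence z ≤ (1/2)[48 + √(2304 + 4·350880)] = (1/2)[48 + √1405824] ≈ (1/2)(48 + 1185.6745) = 616.8372.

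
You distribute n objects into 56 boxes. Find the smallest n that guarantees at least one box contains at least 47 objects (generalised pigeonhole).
n = (47 − 1)·56 + 1 = 2577

By the generalised pigeonhole principle, to guarantee some box contains ≥ r objects we need more than (r − 1) · k objects total. Threshold: n = (r − 1) · k + 1. With r = 47 and k = 56: n = 46 · 56 + 1 = 2576 + 1 = 2577. For n = 2576 = 46 · 56, we can put exactly 46 objects in every box, avoiding 47 in any single one — so 2577 is tight.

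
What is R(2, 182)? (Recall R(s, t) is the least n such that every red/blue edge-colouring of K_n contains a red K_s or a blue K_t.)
R(2, 182) = 182

R(2, k) = k for all k ≥ 2: in a 2-colouring of K_k, either some edge is red (a red K_2) or all edges are blue (a blue K_k). And K_{181} coloured all-blue has no blue K_182, so R(2, 182) > 181. Hence R(2, 182) = 182.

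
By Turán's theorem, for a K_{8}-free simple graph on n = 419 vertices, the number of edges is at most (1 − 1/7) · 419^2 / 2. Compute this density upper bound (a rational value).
Turán density bound = (6/7) · 419^2/2 = 526683/7 ≈ 75240.4286

Turán's theorem: ex(n, K_{r+1}) is achieved by the complete r-partite Turán graph T(n, r) with parts as balanced as possible, and is at most (1 − 1/r) · n^2/2. For r = 7, n = 419: the density bound is (6/7) · 175561/2 = 526683/7 ≈ 75240.4286. The integer-valued extremum is e(T(419, 7)) = 75240, which is strictly less than the density bound 526683/7 since 7 ∤ 419 (the parts of T(419, 7) cannot all be equal).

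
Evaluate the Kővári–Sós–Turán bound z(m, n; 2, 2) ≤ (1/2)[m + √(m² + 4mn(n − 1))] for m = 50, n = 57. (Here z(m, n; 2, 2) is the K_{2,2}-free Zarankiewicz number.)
z(50, 57; 2, 2) ≤ (1/2)[50 + √(50² + 4·50·57·56)] = (1/2)[50 + √640900] = 425.2812

Kővári–Sós–Turán: let r_1, ..., r_50 be the row sums and z = Σ r_i the total number of 1s. Each pair of columns can share at most one row with both entries 1 (else a 2×2 all-ones block appears), so Σ_i C(r_i, 2) ≤ C(57, 2) = 1596. By convexity Σ_i C(r_i, 2) ≥ 50·C(z/50, 2) = z(z − 50)/(2·50), giving z² − 50z − 50·57·56 ≤ 0 and hence z ≤ (1/2)[50 + √(2500 + 4·159600)] = (1/2)[50 + √640900] ≈ (1/2)(50 + 800.5623) = 425.2812.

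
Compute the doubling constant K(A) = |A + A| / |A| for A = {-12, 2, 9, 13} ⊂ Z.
K = |A + A| / |A| = 10/4 = 5/2

Enumerate A + A = {a + b : a, b ∈ A}. With |A| = 4, there are |A|^2 = 16 ordered sum pairs; collecting distinct values, A + A = {-24, -10, -3, 1, 4, 11, 15, 18, 22, 26}, so |A + A| = 10. Thus K = 10/4 = 5/2. For comparison, the minimum possible |A + A| over all 4-element sets is 2·4 − 1 = 7 (so min K = 7/4), attained only by arithmetic progressions.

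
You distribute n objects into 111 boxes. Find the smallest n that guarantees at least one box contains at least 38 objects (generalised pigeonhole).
n = (38 − 1)·111 + 1 = 4108

By the generalised pigeonhole principle, to guarantee some box contains ≥ r objects we need more than (r − 1) · k objects total. Threshold: n = (r − 1) · k + 1. With r = 38 and k = 111: n = 37 · 111 + 1 = 4107 + 1 = 4108. For n = 4107 = 37 · 111, we can put exactly 37 objects in every box, avoiding 38 in any single one — so 4108 is tight.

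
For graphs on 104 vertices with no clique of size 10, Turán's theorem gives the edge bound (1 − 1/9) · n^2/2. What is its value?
Turán density bound = (8/9) · 104^2/2 = 43264/9 ≈ 4807.1111

Turán's theorem: ex(n, K_{r+1}) is achieved by the complete r-partite Turán graph T(n, r) with parts as balanced as possible, and is at most (1 − 1/r) · n^2/2. For r = 9, n = 104: the density bound is (8/9) · 10816/2 = 43264/9 ≈ 4807.1111. The integer-valued extremum is e(T(104, 9)) = 4806, which is strictly less than the density bound 43264/9 since 9 ∤ 104 (the parts of T(104, 9) cannot all be equal).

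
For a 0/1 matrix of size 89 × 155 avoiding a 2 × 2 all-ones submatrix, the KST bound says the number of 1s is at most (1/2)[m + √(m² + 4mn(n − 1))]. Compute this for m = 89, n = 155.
z(89, 155; 2, 2) ≤ (1/2)[89 + √(89² + 4·89·155·154)] = (1/2)[89 + √8505641] = 1502.7216

Kővári–Sós–Turán: let r_1, ..., r_89 be the row sums and z = Σ r_i the total number of 1s. Each pair of columns can share at most one row with both entries 1 (else a 2×2 all-ones block appears), so Σ_i C(r_i, 2) ≤ C(155, 2) = 11935. By convexity Σ_i C(r_i, 2) ≥ 89·C(z/89, 2) = z(z − 89)/(2·89), giving z² − 89z − 89·155·154 ≤ 0 and hence z ≤ (1/2)[89 + √(7921 + 4·2124430)] = (1/2)[89 + √8505641] ≈ (1/2)(89 + 2916.4432) = 1502.7216.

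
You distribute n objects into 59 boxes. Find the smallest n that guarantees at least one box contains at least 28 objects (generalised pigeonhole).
n = (28 − 1)·59 + 1 = 1594

By the generalised pigeonhole principle, to guarantee some box contains ≥ r objects we need more than (r − 1) · k objects total. Threshold: n = (r − 1) · k + 1. With r = 28 and k = 59: n = 27 · 59 + 1 = 1593 + 1 = 1594. For n = 1593 = 27 · 59, we can put exactly 27 objects in every box, avoiding 28 in any single one — so 1594 is tight.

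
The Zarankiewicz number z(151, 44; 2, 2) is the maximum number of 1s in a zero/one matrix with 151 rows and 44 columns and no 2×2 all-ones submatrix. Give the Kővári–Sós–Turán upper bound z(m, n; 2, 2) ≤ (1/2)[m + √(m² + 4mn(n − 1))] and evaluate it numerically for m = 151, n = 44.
z(151, 44; 2, 2) ≤ (1/2)[151 + √(151² + 4·151·44·43)] = (1/2)[151 + √1165569] = 615.3076

Kővári–Sós–Turán: let r_1, ..., r_151 be the row sums and z = Σ r_i the total number of 1s. Each pair of columns can share at most one row with both entries 1 (else a 2×2 all-ones block appears), so Σ_i C(r_i, 2) ≤ C(44, 2) = 946. By convexity Σ_i C(r_i, 2) ≥ 151·C(z/151, 2) = z(z − 151)/(2·151), giving z² − 151z − 151·44·43 ≤ 0 and hence z ≤ (1/2)[151 + √(22801 + 4·285692)] = (1/2)[151 + √1165569] ≈ (1/2)(151 + 1079.6152) = 615.3076.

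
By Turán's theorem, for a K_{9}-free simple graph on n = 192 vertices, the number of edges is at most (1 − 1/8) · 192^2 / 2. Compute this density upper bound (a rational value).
Turán density bound = (7/8) · 192^2/2 = 16128

Turán's theorem: ex(n, K_{r+1}) is achieved by the complete r-partite Turán graph T(n, r) with parts as balanced as possible, and is at most (1 − 1/r) · n^2/2. For r = 8, n = 192: the density bound is (7/8) · 36864/2 = 16128. Since 8 ∣ 192, the Turán graph T(192, 8) has parts of equal size 24, and its edge count e(T(192, 8)) = 16128 attains the density bound exactly.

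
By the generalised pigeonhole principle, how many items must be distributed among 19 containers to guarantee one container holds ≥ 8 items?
n = (8 − 1)·19 + 1 = 134

By the generalised pigeonhole principle, to guarantee some box contains ≥ r objects we need more than (r − 1) · k objects total. Threshold: n = (r − 1) · k + 1. With r = 8 and k = 19: n = 7 · 19 + 1 = 133 + 1 = 134. For n = 133 = 7 · 19, we can put exactly 7 objects in every box, avoiding 8 in any single one — so 134 is tight.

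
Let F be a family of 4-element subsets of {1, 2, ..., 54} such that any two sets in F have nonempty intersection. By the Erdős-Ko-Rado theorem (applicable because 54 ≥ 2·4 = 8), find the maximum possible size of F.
max |F| = C(53, 3) = 23426

Erdős-Ko-Rado (1961): when n ≥ 2k, max |F| = C(n−1, k−1). The bound is attained by the star {A : i ∈ A} for any fixed i ∈ [n]. Here C(54−1, 4−1) = C(53, 3) = 23426.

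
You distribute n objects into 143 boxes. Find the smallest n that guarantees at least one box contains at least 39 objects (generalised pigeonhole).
n = (39 − 1)·143 + 1 = 5435

By the generalised pigeonhole principle, to guarantee some box contains ≥ r objects we need more than (r − 1) · k objects total. Threshold: n = (r − 1) · k + 1. With r = 39 and k = 143: n = 38 · 143 + 1 = 5434 + 1 = 5435. For n = 5434 = 38 · 143, we can put exactly 38 objects in every box, avoiding 39 in any single one — so 5435 is tight.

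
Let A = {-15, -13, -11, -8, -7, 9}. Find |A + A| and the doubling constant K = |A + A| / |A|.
K = |A + A| / |A| = 19/6

Enumerate A + A = {a + b : a, b ∈ A}. With |A| = 6, there are |A|^2 = 36 ordered sum pairs; collecting distinct values, A + A = {-30, -28, -26, -24, -23, -22, -21, -20, -19, -18, -16, -15, -14, -6, -4, -2, 1, 2, 18}, so |A + A| = 19. Thus K = 19/6. For comparison, the minimum possible |A + A| over all 6-element sets is 2·6 − 1 = 11 (so min K = 11/6), attained only by arithmetic progressions.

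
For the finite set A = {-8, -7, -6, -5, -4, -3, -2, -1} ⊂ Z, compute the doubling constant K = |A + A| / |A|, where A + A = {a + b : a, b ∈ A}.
K = |A + A| / |A| = 15/8

Enumerate A + A = {a + b : a, b ∈ A}. With |A| = 8, there are |A|^2 = 64 ordered sum pairs; collecting distinct values, A + A = {-16, -15, -14, -13, -12, -11, -10, -9, -8, -7, -6, -5, -4, -3, -2}, so |A + A| = 15. Thus K = 15/8. Here |A + A| = 2|A| − 1 = 15, the minimum possible — so K = 15/8 is minimal, which holds iff A is an arithmetic progression.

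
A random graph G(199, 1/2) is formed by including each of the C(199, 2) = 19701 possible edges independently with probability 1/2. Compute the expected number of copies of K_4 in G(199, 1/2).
E[# K_4] = C(199, 4) · (1/2)^C(4, 2) = 63391251 / 2^6 = 990488.296875

For each 4-subset S of vertices (there are C(199, 4) = 63391251 such S), let X_S = 1 if S induces a K_4 (all C(4, 2) = 6 edges present). Then P(X_S = 1) = (1/2)^6 = 1/64. By linearity of expectation, E[# K_4] = C(199, 4) · (1/2)^6 = 63391251 / 64 = 990488.296875.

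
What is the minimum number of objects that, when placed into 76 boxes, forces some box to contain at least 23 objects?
n = (23 − 1)·76 + 1 = 1673

By the generalised pigeonhole principle, to guarantee some box contains ≥ r objects we need more than (r − 1) · k objects total. Threshold: n = (r − 1) · k + 1. With r = 23 and k = 76: n = 22 · 76 + 1 = 1672 + 1 = 1673. For n = 1672 = 22 · 76, we can put exactly 22 objects in every box, avoiding 23 in any single one — so 1673 is tight.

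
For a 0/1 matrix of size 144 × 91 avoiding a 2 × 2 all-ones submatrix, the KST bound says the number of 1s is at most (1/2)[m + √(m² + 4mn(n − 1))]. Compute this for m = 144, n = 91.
z(144, 91; 2, 2) ≤ (1/2)[144 + √(144² + 4·144·91·90)] = (1/2)[144 + √4738176] = 1160.3676

Kővári–Sós–Turán: let r_1, ..., r_144 be the row sums and z = Σ r_i the total number of 1s. Each pair of columns can share at most one row with both entries 1 (else a 2×2 all-ones block appears), so Σ_i C(r_i, 2) ≤ C(91, 2) = 4095. By convexity Σ_i C(r_i, 2) ≥ 144·C(z/144, 2) = z(z − 144)/(2·144), giving z² − 144z − 144·91·90 ≤ 0 and hence z ≤ (1/2)[144 + √(20736 + 4·1179360)] = (1/2)[144 + √4738176] ≈ (1/2)(144 + 2176.7352) = 1160.3676.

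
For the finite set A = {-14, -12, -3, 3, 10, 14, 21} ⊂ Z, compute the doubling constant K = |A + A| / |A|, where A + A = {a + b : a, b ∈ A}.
K = |A + A| / |A| = 25/7

Enumerate A + A = {a + b : a, b ∈ A}. With |A| = 7, there are |A|^2 = 49 ordered sum pairs; collecting distinct values, A + A = {-28, -26, -24, -17, -15, -11, -9, -6, -4, -2, 0, 2, 6, 7, 9, 11, 13, 17, 18, 20, 24, 28, 31, 35, 42}, so |A + A| = 25. Thus K = 25/7. For comparison, the minimum possible |A + A| over all 7-element sets is 2·7 − 1 = 13 (so min K = 13/7), attained only by arithmetic progressions.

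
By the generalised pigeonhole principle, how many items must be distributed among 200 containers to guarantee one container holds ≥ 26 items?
n = (26 − 1)·200 + 1 = 5001

By the generalised pigeonhole principle, to guarantee some box contains ≥ r objects we need more than (r − 1) · k objects total. Threshold: n = (r − 1) · k + 1. With r = 26 and k = 200: n = 25 · 200 + 1 = 5000 + 1 = 5001. For n = 5000 = 25 · 200, we can put exactly 25 objects in every box, avoiding 26 in any single one — so 5001 is tight.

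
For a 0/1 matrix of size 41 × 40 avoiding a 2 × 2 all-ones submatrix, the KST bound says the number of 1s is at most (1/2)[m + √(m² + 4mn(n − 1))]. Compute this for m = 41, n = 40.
z(41, 40; 2, 2) ≤ (1/2)[41 + √(41² + 4·41·40·39)] = (1/2)[41 + √257521] = 274.2326

Kővári–Sós–Turán: let r_1, ..., r_41 be the row sums and z = Σ r_i the total number of 1s. Each pair of columns can share at most one row with both entries 1 (else a 2×2 all-ones block appears), so Σ_i C(r_i, 2) ≤ C(40, 2) = 780. By convexity Σ_i C(r_i, 2) ≥ 41·C(z/41, 2) = z(z − 41)/(2·41), giving z² − 41z − 41·40·39 ≤ 0 and hence z ≤ (1/2)[41 + √(1681 + 4·63960)] = (1/2)[41 + √257521] ≈ (1/2)(41 + 507.4653) = 274.2326.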